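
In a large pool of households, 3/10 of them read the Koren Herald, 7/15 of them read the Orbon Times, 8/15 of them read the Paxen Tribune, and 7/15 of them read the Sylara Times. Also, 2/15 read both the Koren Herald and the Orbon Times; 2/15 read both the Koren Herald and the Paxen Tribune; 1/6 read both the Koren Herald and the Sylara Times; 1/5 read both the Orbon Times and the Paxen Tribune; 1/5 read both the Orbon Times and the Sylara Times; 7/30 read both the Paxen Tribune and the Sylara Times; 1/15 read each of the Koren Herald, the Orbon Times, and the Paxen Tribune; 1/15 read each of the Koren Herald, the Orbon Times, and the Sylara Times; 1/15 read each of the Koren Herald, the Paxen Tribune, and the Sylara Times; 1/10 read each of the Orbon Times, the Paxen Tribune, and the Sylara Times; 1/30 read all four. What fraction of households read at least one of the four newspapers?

29/30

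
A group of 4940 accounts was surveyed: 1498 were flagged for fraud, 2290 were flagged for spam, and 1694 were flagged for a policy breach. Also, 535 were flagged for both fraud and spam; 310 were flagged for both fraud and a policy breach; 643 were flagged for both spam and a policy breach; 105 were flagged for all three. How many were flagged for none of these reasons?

841

|at least one| = 1498 + 2290 + 1694 − 535 − 310 − 643 + 105 = 4099
None: 4940 − 4099 = 841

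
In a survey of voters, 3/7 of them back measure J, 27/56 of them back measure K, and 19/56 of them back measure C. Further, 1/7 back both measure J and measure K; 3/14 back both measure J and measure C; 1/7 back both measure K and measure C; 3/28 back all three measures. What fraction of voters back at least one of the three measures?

P(≥1) = 3/7 + 27/56 + 19/56 − 1/7 − 3/14 − 1/7 + 3/28 = 6/7

6/7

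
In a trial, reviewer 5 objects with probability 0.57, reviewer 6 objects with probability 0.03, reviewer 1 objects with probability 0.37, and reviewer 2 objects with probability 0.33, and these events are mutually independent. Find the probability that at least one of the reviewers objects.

P(none) = (1 − 0.57) × (1 − 0.03) × (1 − 0.37) × (1 − 0.33) = 0.43 × 0.97 × 0.63 × 0.67 = 0.17605791
P(at least one) = 1 − 0.17605791 = 0.82394209

0.82394209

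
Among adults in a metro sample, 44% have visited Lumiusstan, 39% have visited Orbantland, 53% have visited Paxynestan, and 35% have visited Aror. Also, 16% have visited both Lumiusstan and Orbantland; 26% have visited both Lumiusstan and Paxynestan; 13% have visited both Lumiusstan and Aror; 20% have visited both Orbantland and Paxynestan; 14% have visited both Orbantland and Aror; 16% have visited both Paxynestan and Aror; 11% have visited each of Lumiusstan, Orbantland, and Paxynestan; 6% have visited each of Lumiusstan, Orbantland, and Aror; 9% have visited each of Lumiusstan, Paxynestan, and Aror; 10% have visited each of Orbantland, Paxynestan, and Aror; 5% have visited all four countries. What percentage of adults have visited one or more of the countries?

97%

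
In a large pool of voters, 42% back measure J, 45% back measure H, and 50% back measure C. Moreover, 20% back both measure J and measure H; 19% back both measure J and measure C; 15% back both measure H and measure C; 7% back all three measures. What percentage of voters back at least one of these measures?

Using inclusion–exclusion:
P(union) = 42 + 45 + 50 − 20 − 19 − 15 + 7 = 90%

90%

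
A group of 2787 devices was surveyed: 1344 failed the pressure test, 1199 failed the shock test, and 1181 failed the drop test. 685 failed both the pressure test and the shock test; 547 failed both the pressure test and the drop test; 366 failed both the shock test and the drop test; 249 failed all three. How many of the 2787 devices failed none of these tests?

By inclusion-exclusion,
N(≥1) = 1344 + 1199 + 1181 − 685 − 547 − 366 + 249 = 2375
None: 2787 − 2375 = 412

412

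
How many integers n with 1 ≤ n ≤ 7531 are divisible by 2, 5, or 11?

Inclusion–exclusion gives
3765 + 1506 + 684 − 753 − 342 − 136 + 68 = 4792

4792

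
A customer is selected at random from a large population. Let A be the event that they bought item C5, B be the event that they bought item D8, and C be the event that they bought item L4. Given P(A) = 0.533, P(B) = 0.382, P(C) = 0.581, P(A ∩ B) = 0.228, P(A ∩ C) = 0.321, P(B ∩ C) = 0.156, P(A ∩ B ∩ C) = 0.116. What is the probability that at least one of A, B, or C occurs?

0.907

By inclusion–exclusion:
P(A ∪ B ∪ C) = 0.533 + 0.382 + 0.581 − 0.228 − 0.321 − 0.156 + 0.116 = 0.907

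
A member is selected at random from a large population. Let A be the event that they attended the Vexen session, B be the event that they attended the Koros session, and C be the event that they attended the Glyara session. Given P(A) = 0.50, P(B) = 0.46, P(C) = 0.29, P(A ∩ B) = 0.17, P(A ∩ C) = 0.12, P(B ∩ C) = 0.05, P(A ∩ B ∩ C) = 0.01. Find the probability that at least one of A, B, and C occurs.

0.92

P(A ∪ B ∪ C) = 0.50 + 0.46 + 0.29 − 0.17 − 0.12 − 0.05 + 0.01 = 0.92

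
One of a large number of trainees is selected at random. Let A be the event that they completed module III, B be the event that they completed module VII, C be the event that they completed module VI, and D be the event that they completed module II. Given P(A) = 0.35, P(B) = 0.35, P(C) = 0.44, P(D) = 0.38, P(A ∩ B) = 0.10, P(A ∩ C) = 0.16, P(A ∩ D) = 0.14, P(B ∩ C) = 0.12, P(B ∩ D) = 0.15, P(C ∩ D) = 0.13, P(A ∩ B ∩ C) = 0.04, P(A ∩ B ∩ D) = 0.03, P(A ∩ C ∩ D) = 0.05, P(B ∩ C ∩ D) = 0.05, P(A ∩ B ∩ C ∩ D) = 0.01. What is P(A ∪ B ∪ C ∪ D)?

P(A ∪ B ∪ C ∪ D) = 0.35 + 0.35 + 0.44 + 0.38 − 0.10 − 0.16 − 0.14 − 0.12 − 0.15 − 0.13 + 0.04 + 0.03 + 0.05 + 0.05 − 0.01 = 0.88

0.88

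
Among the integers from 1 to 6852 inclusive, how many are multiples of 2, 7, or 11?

4182

By inclusion–exclusion:
⌊6852/2⌋ + ⌊6852/7⌋ + ⌊6852/11⌋ − ⌊6852/14⌋ − ⌊6852/22⌋ − ⌊6852/77⌋ + ⌊6852/154⌋ = 3426 + 978 + 622 − 489 − 311 − 88 + 44 = 4182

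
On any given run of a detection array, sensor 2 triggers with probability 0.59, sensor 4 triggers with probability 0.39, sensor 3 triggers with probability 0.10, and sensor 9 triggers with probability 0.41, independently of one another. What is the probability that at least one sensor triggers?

0.8671969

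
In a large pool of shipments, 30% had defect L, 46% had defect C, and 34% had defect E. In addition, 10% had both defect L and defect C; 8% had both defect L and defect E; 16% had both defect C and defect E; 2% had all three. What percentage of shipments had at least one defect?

By inclusion-exclusion,
P(at least one) = 30 + 46 + 34 − 10 − 8 − 16 + 2 = 78%

78%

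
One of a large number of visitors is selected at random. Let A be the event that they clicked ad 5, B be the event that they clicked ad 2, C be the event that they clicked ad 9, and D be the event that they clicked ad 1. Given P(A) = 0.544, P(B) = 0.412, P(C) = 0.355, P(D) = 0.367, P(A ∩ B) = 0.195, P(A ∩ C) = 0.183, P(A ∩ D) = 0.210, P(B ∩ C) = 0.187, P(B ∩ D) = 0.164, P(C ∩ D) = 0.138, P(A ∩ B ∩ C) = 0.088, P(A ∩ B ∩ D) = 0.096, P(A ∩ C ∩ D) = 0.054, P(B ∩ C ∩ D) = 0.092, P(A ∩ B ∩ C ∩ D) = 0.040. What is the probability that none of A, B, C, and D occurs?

0.109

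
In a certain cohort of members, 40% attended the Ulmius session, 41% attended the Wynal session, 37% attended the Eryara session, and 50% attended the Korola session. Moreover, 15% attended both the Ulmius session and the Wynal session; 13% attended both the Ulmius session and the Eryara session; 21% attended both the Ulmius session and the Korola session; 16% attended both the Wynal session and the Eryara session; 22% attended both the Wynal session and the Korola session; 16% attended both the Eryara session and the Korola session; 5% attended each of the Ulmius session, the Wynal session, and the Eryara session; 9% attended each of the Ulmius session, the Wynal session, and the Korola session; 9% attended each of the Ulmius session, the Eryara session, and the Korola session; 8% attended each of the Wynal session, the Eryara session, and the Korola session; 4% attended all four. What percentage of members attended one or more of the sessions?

92%

P(at least one) = 40 + 41 + 37 + 50 − 15 − 13 − 21 − 16 − 22 − 16 + 5 + 9 + 9 + 8 − 4 = 92%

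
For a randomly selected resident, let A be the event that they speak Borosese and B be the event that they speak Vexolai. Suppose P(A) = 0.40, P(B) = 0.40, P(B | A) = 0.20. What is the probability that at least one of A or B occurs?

0.72

P(A ∩ B) = P(A)·P(B|A) = 0.40 × 0.20 = 0.08
P(A ∪ B) = 0.40 + 0.40 − 0.08 = 0.72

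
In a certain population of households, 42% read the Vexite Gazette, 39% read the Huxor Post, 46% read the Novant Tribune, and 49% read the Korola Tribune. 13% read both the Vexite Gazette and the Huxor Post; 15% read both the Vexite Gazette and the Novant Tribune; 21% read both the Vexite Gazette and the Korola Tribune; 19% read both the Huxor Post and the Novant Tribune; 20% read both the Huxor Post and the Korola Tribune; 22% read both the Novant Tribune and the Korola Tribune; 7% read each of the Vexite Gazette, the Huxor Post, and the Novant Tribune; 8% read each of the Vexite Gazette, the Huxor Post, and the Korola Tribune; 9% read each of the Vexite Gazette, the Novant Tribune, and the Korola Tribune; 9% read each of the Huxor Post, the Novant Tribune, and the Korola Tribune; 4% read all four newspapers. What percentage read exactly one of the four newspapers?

P(exactly one) = 42 + 39 + 46 + 49 − 2·13 − 2·15 − 2·21 − 2·19 − 2·20 − 2·22 + 3·7 + 3·8 + 3·9 + 3·9 − 4·4 = 39%

39%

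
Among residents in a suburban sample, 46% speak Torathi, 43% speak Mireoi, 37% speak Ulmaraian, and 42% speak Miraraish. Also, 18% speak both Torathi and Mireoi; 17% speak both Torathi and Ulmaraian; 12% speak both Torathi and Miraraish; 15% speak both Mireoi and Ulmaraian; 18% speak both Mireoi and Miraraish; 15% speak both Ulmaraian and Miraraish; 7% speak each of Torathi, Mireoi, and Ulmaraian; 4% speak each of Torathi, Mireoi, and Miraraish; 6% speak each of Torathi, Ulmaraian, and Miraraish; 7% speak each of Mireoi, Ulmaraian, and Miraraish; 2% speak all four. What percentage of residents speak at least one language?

95%

P(union) = 46 + 43 + 37 + 42 − 18 − 17 − 12 − 15 − 18 − 15 + 7 + 4 + 6 + 7 − 2 = 95%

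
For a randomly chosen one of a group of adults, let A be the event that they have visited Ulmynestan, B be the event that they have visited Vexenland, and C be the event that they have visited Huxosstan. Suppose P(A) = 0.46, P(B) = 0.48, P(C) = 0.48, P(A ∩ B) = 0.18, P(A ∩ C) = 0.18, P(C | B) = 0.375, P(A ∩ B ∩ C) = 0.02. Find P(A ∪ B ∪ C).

P(B ∩ C) = P(B)·P(C|B) = 0.48 × 0.375 = 0.18
By inclusion-exclusion,
P(A ∪ B ∪ C) = 0.46 + 0.48 + 0.48 − 0.18 − 0.18 − 0.18 + 0.02 = 0.90

0.90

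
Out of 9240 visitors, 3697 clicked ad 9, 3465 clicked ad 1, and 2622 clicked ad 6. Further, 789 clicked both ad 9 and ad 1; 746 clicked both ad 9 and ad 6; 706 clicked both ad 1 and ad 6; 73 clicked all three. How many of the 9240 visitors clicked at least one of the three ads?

7616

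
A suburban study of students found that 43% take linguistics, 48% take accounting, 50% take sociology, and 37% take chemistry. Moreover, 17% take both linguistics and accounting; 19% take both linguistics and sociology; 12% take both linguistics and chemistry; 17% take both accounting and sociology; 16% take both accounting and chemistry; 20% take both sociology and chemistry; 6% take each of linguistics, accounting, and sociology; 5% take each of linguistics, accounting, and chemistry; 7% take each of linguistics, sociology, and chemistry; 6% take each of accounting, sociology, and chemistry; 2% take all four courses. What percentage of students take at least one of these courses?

P(union) = 43 + 48 + 50 + 37 − 17 − 19 − 12 − 17 − 16 − 20 + 6 + 5 + 7 + 6 − 2 = 99%

99%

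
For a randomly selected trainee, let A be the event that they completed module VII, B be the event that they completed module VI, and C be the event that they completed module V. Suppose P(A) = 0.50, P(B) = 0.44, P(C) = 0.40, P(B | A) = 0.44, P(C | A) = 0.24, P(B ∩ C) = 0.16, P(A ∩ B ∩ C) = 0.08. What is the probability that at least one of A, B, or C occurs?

0.92

P(A ∩ B) = P(A)·P(B|A) = 0.50 × 0.44 = 0.22
P(A ∩ C) = P(A)·P(C|A) = 0.50 × 0.24 = 0.12
P(A ∪ B ∪ C) = 0.50 + 0.44 + 0.40 − 0.22 − 0.12 − 0.16 + 0.08 = 0.92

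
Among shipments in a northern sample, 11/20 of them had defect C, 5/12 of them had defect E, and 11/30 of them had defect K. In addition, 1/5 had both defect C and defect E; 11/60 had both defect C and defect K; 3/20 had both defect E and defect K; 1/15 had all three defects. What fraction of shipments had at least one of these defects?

P(union) = 11/20 + 5/12 + 11/30 − 1/5 − 11/60 − 3/20 + 1/15 = 13/15

13/15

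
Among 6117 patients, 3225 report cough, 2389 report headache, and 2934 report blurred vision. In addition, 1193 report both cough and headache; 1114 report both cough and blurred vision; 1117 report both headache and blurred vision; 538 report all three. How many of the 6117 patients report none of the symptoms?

|at least one| = 3225 + 2389 + 2934 − 1193 − 1114 − 1117 + 538 = 5662
None: 6117 − 5662 = 455

455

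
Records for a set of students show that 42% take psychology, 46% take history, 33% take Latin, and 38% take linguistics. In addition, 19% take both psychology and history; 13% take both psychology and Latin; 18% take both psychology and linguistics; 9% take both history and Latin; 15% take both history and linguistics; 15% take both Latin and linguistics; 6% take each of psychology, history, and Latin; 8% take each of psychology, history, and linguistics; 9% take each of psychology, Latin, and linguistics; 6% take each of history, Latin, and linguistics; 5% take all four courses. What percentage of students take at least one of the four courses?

94%

By inclusion–exclusion:
P(≥1) = 42 + 46 + 33 + 38 − 19 − 13 − 18 − 9 − 15 − 15 + 6 + 8 + 9 + 6 − 5 = 94%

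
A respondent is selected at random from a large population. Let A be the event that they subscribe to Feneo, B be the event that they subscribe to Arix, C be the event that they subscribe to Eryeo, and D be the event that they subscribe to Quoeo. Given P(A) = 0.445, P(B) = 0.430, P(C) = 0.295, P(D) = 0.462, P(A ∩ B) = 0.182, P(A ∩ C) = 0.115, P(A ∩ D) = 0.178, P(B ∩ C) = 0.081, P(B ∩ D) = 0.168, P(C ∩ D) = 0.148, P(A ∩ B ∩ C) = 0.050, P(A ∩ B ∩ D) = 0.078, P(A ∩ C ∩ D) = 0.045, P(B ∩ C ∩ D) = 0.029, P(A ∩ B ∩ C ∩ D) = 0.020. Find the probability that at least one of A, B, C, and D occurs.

Using inclusion–exclusion:
P(A ∪ B ∪ C ∪ D) = 0.445 + 0.430 + 0.295 + 0.462 − 0.182 − 0.115 − 0.178 − 0.081 − 0.168 − 0.148 + 0.050 + 0.078 + 0.045 + 0.029 − 0.020 = 0.942

0.942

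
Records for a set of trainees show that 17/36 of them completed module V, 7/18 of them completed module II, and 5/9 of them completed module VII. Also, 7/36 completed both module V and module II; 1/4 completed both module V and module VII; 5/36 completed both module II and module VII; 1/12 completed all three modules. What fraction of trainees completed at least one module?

11/12

By inclusion–exclusion:
P(at least one) = 17/36 + 7/18 + 5/9 − 7/36 − 1/4 − 5/36 + 1/12 = 11/12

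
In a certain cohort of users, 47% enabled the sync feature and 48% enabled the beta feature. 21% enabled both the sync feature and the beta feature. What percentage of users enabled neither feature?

26%

Apply inclusion-exclusion:
P(≥1) = 47 + 48 − 21 = 74%
P(none) = 100% − 74% = 26%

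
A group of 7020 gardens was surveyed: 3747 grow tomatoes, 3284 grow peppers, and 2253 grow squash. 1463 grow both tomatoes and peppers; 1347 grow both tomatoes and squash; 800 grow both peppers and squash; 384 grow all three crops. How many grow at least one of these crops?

6058

By inclusion–exclusion:
|union| = 3747 + 3284 + 2253 − 1463 − 1347 − 800 + 384 = 6058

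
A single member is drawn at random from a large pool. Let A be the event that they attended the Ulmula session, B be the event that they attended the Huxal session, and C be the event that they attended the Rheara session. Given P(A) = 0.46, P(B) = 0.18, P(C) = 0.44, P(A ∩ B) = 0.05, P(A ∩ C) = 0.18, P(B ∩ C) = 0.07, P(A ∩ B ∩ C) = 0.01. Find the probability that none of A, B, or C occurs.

0.21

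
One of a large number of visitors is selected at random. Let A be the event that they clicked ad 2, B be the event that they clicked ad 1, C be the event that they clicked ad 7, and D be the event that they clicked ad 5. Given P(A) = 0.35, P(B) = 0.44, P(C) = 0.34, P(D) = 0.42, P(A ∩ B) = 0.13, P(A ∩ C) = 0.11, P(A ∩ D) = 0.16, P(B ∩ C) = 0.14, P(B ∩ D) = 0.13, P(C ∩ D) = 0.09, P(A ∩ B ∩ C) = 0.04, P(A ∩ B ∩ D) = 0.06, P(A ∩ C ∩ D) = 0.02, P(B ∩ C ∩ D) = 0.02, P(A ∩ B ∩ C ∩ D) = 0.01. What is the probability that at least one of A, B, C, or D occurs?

P(A ∪ B ∪ C ∪ D) = 0.35 + 0.44 + 0.34 + 0.42 − 0.13 − 0.11 − 0.16 − 0.14 − 0.13 − 0.09 + 0.04 + 0.06 + 0.02 + 0.02 − 0.01 = 0.92

0.92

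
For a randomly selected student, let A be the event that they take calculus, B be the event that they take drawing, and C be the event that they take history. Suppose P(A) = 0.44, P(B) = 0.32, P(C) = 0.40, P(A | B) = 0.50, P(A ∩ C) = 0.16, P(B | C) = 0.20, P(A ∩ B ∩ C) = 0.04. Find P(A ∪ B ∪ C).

P(A ∩ B) = P(B)·P(A|B) = 0.32 × 0.50 = 0.16
P(B ∩ C) = P(C)·P(B|C) = 0.40 × 0.20 = 0.08
By inclusion-exclusion,
P(A ∪ B ∪ C) = 0.44 + 0.32 + 0.40 − 0.16 − 0.16 − 0.08 + 0.04 = 0.80

0.80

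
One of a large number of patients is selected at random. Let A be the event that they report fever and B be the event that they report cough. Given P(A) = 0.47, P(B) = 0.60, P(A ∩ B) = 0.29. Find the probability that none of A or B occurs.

Using inclusion–exclusion:
P(A ∪ B) = 0.47 + 0.60 − 0.29 = 0.78
P(none) = 1 − 0.78 = 0.22

0.22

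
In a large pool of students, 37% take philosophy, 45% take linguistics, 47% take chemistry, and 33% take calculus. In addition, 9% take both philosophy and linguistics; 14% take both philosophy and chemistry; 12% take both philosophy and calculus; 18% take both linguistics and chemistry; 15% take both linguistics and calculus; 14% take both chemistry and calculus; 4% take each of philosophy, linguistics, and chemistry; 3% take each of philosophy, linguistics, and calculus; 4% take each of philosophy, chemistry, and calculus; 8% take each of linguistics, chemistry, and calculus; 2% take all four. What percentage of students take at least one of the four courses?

97%

Inclusion–exclusion gives
P(≥1) = 37 + 45 + 47 + 33 − 9 − 14 − 12 − 18 − 15 − 14 + 4 + 3 + 4 + 8 − 2 = 97%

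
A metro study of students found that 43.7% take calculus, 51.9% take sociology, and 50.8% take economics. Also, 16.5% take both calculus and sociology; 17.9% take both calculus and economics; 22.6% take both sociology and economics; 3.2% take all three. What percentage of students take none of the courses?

7.4%

By inclusion-exclusion,
P(≥1) = 43.7 + 51.9 + 50.8 − 16.5 − 17.9 − 22.6 + 3.2 = 92.6%
P(none) = 100% − 92.6% = 7.4%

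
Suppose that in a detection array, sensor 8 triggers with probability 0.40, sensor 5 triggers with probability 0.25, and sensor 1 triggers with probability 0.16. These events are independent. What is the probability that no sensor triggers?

P(none) = (1 − 0.40) × (1 − 0.25) × (1 − 0.16) = 0.60 × 0.75 × 0.84 = 0.378

0.378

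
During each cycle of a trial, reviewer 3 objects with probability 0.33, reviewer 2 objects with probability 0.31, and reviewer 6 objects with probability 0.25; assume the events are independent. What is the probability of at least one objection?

0.653275

Since the events are independent, P(none) is the product of the individual non-occurrence probabilities.
P(none) = (1 − 0.33) × (1 − 0.31) × (1 − 0.25) = 0.67 × 0.69 × 0.75 = 0.346725
P(at least one) = 1 − 0.346725 = 0.653275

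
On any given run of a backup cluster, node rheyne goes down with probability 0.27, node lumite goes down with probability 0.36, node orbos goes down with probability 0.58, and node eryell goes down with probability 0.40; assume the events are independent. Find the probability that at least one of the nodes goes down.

0.8822656

P(none) = (1 − 0.27) × (1 − 0.36) × (1 − 0.58) × (1 − 0.40) = 0.73 × 0.64 × 0.42 × 0.60 = 0.1177344
P(at least one) = 1 − 0.1177344 = 0.8822656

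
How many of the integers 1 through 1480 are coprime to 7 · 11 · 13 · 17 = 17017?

1003

floor(1480/7) + floor(1480/11) + floor(1480/13) + floor(1480/17) − floor(1480/77) − floor(1480/91) − floor(1480/119) − floor(1480/143) − floor(1480/187) − floor(1480/221) + floor(1480/1001) + floor(1480/1309) + floor(1480/1547) + floor(1480/2431) − floor(1480/17017) = 211 + 134 + 113 + 87 − 19 − 16 − 12 − 10 − 7 − 6 + 1 + 1 + 0 + 0 − 0 = 477
1480 − 477 = 1003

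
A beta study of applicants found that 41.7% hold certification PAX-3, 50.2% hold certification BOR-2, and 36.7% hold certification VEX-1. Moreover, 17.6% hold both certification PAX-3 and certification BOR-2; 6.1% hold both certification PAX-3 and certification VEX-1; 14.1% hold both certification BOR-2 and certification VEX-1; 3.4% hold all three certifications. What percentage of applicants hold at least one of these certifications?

94.2%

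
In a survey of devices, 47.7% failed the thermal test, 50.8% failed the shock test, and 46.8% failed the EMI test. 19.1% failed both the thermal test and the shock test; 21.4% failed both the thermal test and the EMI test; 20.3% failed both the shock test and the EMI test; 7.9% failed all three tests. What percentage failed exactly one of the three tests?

P(exactly one) = 47.7 + 50.8 + 46.8 − 2·19.1 − 2·21.4 − 2·20.3 + 3·7.9 = 47.4%

47.4%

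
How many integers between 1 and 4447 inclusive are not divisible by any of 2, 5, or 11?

1617

⌊4447/2⌋ + ⌊4447/5⌋ + ⌊4447/11⌋ − ⌊4447/10⌋ − ⌊4447/22⌋ − ⌊4447/55⌋ + ⌊4447/110⌋ = 2223 + 889 + 404 − 444 − 202 − 80 + 40 = 2830
4447 − 2830 = 1617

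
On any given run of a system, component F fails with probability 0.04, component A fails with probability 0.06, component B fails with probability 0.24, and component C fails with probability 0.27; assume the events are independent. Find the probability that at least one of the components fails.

0.49934848

P(none) = (1 − 0.04) × (1 − 0.06) × (1 − 0.24) × (1 − 0.27) = 0.96 × 0.94 × 0.76 × 0.73 = 0.50065152
P(at least one) = 1 − 0.50065152 = 0.49934848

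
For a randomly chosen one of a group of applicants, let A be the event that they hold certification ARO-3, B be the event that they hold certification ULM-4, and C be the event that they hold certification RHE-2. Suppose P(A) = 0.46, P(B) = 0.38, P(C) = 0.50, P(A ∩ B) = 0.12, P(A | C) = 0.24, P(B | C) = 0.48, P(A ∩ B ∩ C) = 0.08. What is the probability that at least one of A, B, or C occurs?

0.94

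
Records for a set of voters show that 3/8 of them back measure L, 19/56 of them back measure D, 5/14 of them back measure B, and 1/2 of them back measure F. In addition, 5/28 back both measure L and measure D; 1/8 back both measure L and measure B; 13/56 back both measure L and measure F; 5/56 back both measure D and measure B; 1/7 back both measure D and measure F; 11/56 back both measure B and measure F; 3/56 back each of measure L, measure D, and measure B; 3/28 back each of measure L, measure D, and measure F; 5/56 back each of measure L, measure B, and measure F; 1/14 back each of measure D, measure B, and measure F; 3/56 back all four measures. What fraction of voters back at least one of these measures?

7/8

Apply inclusion-exclusion:
P(≥1) = 3/8 + 19/56 + 5/14 + 1/2 − 5/28 − 1/8 − 13/56 − 5/56 − 1/7 − 11/56 + 3/56 + 3/28 + 5/56 + 1/14 − 3/56 = 7/8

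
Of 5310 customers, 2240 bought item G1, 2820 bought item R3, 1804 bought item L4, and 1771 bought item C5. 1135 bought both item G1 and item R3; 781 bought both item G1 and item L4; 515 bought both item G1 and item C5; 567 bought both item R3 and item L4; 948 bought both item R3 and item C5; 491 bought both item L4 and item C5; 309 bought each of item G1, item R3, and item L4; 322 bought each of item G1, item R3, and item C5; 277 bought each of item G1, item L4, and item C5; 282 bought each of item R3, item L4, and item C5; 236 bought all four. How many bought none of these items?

158

Inclusion–exclusion gives
N(≥1) = 2240 + 2820 + 1804 + 1771 − 1135 − 781 − 515 − 567 − 948 − 491 + 309 + 322 + 277 + 282 − 236 = 5152
None: 5310 − 5152 = 158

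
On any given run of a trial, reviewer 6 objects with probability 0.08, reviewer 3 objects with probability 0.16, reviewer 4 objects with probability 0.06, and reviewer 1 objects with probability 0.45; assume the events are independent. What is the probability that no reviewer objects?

0.3995376

P(none) = (1 − 0.08) × (1 − 0.16) × (1 − 0.06) × (1 − 0.45) = 0.92 × 0.84 × 0.94 × 0.55 = 0.3995376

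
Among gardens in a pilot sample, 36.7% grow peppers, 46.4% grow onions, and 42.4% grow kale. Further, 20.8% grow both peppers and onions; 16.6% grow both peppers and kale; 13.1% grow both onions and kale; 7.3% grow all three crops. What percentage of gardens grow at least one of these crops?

82.3%

Using inclusion–exclusion:
P(union) = 36.7 + 46.4 + 42.4 − 20.8 − 16.6 − 13.1 + 7.3 = 82.3%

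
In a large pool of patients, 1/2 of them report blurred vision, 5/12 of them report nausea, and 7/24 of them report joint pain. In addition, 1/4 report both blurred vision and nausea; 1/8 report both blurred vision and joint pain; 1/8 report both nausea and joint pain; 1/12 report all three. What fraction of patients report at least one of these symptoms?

P(union) = 1/2 + 5/12 + 7/24 − 1/4 − 1/8 − 1/8 + 1/12 = 19/24

19/24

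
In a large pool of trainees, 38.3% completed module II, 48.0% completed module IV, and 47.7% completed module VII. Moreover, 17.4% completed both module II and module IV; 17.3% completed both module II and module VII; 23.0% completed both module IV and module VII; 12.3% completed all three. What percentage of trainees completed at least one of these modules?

Using inclusion–exclusion:
P(at least one) = 38.3 + 48.0 + 47.7 − 17.4 − 17.3 − 23.0 + 12.3 = 88.6%

88.6%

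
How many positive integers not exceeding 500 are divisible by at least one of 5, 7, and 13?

184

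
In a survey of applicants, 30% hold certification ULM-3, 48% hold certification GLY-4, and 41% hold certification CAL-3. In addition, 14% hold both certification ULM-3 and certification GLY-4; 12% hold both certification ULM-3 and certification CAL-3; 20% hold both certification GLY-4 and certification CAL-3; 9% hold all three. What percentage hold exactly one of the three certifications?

54%

Using the inclusion–exclusion count for exactly one event:
P(exactly one) = 30 + 48 + 41 − 2·14 − 2·12 − 2·20 + 3·9 = 54%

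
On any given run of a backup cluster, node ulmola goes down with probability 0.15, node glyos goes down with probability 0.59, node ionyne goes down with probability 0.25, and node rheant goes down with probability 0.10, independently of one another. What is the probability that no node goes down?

P(none) = (1 − 0.15) × (1 − 0.59) × (1 − 0.25) × (1 − 0.10) = 0.85 × 0.41 × 0.75 × 0.90 = 0.2352375

0.2352375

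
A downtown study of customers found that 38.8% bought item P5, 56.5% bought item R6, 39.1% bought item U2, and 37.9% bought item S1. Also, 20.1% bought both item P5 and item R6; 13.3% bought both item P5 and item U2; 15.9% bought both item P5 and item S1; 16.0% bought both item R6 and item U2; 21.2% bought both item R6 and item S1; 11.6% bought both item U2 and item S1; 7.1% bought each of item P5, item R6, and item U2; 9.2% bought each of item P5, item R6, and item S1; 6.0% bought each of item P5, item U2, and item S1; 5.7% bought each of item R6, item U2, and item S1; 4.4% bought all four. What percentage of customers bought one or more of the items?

97.8%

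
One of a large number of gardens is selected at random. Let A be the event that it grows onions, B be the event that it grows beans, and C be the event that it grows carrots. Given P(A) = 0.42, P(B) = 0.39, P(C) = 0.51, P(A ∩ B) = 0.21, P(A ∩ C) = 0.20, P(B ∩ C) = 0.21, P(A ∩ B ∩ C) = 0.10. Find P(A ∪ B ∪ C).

By inclusion-exclusion,
P(A ∪ B ∪ C) = 0.42 + 0.39 + 0.51 − 0.21 − 0.20 − 0.21 + 0.10 = 0.80

0.80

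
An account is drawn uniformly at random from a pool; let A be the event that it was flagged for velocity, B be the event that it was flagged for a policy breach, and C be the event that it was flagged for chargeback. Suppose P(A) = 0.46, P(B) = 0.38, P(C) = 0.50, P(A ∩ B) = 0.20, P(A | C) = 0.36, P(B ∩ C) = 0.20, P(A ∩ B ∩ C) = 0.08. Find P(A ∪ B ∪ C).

0.84

P(A ∩ C) = P(C)·P(A|C) = 0.50 × 0.36 = 0.18
Inclusion–exclusion gives
P(A ∪ B ∪ C) = 0.46 + 0.38 + 0.50 − 0.20 − 0.18 − 0.20 + 0.08 = 0.84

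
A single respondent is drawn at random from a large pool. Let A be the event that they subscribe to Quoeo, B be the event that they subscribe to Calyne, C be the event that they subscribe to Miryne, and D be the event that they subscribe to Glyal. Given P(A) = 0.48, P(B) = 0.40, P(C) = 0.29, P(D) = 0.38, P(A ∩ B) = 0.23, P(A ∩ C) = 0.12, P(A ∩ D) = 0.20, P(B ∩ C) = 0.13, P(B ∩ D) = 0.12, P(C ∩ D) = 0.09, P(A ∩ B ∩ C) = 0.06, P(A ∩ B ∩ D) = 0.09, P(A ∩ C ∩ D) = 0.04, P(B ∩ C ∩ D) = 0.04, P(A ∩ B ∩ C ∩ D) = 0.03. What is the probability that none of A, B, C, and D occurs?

0.14

By inclusion–exclusion:
P(A ∪ B ∪ C ∪ D) = 0.48 + 0.40 + 0.29 + 0.38 − 0.23 − 0.12 − 0.20 − 0.13 − 0.12 − 0.09 + 0.06 + 0.09 + 0.04 + 0.04 − 0.03 = 0.86
P(none) = 1 − 0.86 = 0.14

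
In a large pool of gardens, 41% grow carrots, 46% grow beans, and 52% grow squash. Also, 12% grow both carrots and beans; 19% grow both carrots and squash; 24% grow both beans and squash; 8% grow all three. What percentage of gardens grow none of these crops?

8%

P(≥1) = 41 + 46 + 52 − 12 − 19 − 24 + 8 = 92%
P(none) = 100% − 92% = 8%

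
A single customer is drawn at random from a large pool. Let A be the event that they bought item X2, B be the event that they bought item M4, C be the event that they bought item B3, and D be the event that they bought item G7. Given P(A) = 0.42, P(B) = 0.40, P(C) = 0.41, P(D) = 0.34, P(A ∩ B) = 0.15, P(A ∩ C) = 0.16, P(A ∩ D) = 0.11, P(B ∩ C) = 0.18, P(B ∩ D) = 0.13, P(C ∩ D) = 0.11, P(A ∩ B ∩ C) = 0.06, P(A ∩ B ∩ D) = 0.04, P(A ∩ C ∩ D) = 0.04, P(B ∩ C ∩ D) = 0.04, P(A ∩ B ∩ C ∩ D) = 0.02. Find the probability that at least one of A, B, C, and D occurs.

0.89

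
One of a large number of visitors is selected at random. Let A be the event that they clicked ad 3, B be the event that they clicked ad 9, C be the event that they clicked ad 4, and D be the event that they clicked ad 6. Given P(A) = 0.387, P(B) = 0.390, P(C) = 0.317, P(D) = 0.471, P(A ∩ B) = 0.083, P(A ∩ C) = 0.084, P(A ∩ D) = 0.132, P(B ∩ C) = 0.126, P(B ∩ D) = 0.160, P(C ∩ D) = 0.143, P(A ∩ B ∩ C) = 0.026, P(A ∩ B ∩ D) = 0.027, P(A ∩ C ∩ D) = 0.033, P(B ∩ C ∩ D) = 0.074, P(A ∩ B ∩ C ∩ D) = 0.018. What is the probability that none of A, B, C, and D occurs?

Inclusion–exclusion gives
P(A ∪ B ∪ C ∪ D) = 0.387 + 0.390 + 0.317 + 0.471 − 0.083 − 0.084 − 0.132 − 0.126 − 0.160 − 0.143 + 0.026 + 0.027 + 0.033 + 0.074 − 0.018 = 0.979
P(none) = 1 − 0.979 = 0.021

0.021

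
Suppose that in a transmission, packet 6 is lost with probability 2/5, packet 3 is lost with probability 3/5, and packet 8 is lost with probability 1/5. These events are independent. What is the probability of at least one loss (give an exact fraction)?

P(none) = (1 − 2/5) × (1 − 3/5) × (1 − 1/5) = 3/5 × 2/5 × 4/5 = 24/125
P(at least one) = 1 − 24/125 = 101/125

101/125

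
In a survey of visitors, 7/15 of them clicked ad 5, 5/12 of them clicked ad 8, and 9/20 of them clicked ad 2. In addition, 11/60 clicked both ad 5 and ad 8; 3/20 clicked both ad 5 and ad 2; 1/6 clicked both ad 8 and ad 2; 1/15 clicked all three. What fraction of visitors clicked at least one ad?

9/10

Inclusion–exclusion gives
P(≥1) = 7/15 + 5/12 + 9/20 − 11/60 − 3/20 − 1/6 + 1/15 = 9/10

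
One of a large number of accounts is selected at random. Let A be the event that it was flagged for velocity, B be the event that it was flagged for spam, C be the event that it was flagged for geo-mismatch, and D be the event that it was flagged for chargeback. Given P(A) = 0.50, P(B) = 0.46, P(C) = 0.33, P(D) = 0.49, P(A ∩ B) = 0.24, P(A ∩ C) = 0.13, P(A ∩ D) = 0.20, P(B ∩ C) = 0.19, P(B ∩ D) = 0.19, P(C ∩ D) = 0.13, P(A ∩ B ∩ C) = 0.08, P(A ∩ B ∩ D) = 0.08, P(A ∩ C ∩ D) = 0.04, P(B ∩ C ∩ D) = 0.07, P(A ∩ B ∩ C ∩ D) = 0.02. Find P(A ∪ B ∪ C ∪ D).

0.95

Apply inclusion-exclusion:
P(A ∪ B ∪ C ∪ D) = 0.50 + 0.46 + 0.33 + 0.49 − 0.24 − 0.13 − 0.20 − 0.19 − 0.19 − 0.13 + 0.08 + 0.08 + 0.04 + 0.07 − 0.02 = 0.95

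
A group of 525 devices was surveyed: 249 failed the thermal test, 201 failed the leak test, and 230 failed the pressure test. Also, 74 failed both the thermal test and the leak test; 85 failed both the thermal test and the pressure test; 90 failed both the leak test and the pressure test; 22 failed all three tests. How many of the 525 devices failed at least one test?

By inclusion–exclusion:
N(≥1) = 249 + 201 + 230 − 74 − 85 − 90 + 22 = 453

453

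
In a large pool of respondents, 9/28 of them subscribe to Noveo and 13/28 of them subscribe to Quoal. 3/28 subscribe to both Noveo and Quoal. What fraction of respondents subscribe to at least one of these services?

By inclusion–exclusion:
P(at least one) = 9/28 + 13/28 − 3/28 = 19/28

19/28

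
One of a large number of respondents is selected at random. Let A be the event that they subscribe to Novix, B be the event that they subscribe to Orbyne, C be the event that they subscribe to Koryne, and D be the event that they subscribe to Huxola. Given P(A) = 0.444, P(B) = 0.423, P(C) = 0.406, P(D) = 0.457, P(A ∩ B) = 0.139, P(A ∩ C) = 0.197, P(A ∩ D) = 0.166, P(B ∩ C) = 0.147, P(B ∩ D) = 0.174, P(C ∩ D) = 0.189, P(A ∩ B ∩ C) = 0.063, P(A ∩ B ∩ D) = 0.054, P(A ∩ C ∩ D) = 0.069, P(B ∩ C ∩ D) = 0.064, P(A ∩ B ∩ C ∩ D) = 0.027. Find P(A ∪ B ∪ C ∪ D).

P(A ∪ B ∪ C ∪ D) = 0.444 + 0.423 + 0.406 + 0.457 − 0.139 − 0.197 − 0.166 − 0.147 − 0.174 − 0.189 + 0.063 + 0.054 + 0.069 + 0.064 − 0.027 = 0.941

0.941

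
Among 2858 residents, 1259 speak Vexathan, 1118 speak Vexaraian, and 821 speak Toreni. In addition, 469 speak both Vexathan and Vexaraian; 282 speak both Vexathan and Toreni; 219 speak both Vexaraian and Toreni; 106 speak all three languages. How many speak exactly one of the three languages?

1576

N(exactly one) = 1259 + 1118 + 821 − 2·469 − 2·282 − 2·219 + 3·106 = 1576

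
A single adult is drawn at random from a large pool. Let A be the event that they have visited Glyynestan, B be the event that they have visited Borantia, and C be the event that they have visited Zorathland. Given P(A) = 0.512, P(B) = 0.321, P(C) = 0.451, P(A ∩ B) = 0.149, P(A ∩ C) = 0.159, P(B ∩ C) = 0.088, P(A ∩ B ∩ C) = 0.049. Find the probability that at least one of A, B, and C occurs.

Inclusion–exclusion gives
P(A ∪ B ∪ C) = 0.512 + 0.321 + 0.451 − 0.149 − 0.159 − 0.088 + 0.049 = 0.937

0.937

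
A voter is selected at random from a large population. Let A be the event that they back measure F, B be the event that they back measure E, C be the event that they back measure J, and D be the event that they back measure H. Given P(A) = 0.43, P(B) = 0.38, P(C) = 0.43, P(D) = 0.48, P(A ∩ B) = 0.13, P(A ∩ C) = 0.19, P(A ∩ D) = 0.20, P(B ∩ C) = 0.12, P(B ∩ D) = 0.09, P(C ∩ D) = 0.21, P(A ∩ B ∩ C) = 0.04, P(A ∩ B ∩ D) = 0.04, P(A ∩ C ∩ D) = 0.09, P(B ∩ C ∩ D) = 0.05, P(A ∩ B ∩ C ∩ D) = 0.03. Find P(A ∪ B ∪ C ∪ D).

0.97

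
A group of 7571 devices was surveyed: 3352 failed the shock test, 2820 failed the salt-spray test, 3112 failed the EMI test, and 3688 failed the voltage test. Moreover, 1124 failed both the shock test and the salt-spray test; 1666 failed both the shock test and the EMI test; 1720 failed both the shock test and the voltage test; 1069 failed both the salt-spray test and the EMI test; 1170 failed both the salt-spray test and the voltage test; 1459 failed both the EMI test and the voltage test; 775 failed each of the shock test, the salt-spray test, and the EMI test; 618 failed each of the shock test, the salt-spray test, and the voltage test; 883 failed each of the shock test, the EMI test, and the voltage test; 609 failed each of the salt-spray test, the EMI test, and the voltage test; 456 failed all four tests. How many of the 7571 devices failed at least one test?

7193

|at least one| = 3352 + 2820 + 3112 + 3688 − 1124 − 1666 − 1720 − 1069 − 1170 − 1459 + 775 + 618 + 883 + 609 − 456 = 7193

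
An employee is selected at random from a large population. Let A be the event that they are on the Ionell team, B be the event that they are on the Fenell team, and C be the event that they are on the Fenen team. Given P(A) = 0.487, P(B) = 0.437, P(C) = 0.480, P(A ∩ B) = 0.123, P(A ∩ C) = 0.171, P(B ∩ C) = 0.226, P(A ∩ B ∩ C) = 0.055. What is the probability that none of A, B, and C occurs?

0.061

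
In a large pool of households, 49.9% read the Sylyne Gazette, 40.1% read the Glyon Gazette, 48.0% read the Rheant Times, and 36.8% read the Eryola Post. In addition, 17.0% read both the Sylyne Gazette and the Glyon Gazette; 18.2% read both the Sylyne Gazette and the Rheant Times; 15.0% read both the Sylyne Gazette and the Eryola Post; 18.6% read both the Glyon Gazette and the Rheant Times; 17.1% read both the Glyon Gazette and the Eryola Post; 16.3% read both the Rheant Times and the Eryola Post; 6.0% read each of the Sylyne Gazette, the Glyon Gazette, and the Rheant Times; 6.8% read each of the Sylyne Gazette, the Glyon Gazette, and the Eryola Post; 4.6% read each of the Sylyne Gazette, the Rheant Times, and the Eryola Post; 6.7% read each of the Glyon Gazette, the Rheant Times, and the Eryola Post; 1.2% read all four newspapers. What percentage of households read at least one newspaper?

P(union) = 49.9 + 40.1 + 48.0 + 36.8 − 17.0 − 18.2 − 15.0 − 18.6 − 17.1 − 16.3 + 6.0 + 6.8 + 4.6 + 6.7 − 1.2 = 95.5%

95.5%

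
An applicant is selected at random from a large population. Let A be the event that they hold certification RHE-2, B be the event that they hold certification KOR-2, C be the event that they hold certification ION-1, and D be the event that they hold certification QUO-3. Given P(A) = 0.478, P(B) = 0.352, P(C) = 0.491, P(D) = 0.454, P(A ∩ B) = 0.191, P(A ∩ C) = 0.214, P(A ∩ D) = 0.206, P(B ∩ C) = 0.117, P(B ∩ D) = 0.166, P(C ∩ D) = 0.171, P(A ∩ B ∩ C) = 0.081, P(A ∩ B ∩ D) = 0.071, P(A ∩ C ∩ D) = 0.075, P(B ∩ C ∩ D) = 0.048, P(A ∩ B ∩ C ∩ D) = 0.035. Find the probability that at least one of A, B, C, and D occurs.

Using inclusion–exclusion:
P(A ∪ B ∪ C ∪ D) = 0.478 + 0.352 + 0.491 + 0.454 − 0.191 − 0.214 − 0.206 − 0.117 − 0.166 − 0.171 + 0.081 + 0.071 + 0.075 + 0.048 − 0.035 = 0.950

0.950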